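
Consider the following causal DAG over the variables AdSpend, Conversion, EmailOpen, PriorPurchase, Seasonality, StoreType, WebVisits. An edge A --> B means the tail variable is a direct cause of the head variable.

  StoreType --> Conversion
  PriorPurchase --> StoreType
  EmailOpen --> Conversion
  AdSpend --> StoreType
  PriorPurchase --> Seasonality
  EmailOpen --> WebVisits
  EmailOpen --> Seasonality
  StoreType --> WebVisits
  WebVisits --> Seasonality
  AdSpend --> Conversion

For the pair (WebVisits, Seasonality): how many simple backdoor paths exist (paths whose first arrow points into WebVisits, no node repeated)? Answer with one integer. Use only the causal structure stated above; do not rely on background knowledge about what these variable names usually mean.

6

A backdoor path from WebVisits to Seasonality is any simple undirected path whose first edge points into WebVisits (i.e. leaves WebVisits via a parent).
Parents of WebVisits: {EmailOpen, StoreType}.
Enumerating:
  P1: WebVisits <- StoreType <- AdSpend -> Conversion <- EmailOpen -> Seasonality
  P2: WebVisits <- StoreType <- PriorPurchase -> Seasonality
  P3: WebVisits <- StoreType -> Conversion <- EmailOpen -> Seasonality
  P4: WebVisits <- EmailOpen -> Conversion <- AdSpend -> StoreType <- PriorPurchase -> Seasonality
  P5: WebVisits <- EmailOpen -> Conversion <- StoreType <- PriorPurchase -> Seasonality
  P6: WebVisits <- EmailOpen -> Seasonality
That exhausts the simple backdoor paths. Count: 6.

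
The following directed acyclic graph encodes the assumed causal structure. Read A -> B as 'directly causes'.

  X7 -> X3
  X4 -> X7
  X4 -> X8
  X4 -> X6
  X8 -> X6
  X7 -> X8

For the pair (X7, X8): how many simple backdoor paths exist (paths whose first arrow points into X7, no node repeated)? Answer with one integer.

2

A backdoor path from X7 to X8 is any simple undirected path whose first edge points into X7 (i.e. leaves X7 via a parent).
Parents of X7: {X4}.
Enumerating:
  P1: X7 <- X4 -> X8
  P2: X7 <- X4 -> X6 <- X8
That exhausts the simple backdoor paths. Count: 2.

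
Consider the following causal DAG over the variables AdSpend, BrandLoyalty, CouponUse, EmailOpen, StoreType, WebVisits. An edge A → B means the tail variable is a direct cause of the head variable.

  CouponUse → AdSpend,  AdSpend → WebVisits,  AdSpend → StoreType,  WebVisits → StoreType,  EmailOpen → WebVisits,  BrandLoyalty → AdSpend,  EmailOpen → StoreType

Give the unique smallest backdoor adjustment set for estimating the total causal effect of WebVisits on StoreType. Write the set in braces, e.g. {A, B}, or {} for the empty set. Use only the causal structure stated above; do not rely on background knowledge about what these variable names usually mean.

Variables eligible for adjustment (non-descendants of WebVisits, excluding WebVisits and StoreType): {AdSpend, BrandLoyalty, CouponUse, EmailOpen}.
Backdoor paths from WebVisits to StoreType:
  P1: WebVisits <- EmailOpen -> StoreType
  P2: WebVisits <- AdSpend -> StoreType
The empty set is not sufficient: P1 (WebVisits <- EmailOpen -> StoreType) has no collider blocking it and no conditioned non-collider, so it is open.
Try {AdSpend, EmailOpen}:
  P1: blocked at fork node EmailOpen ∈ conditioning set.
  P2: blocked at fork node AdSpend ∈ conditioning set.
{AdSpend, EmailOpen} contains no descendant of WebVisits and blocks every backdoor path.
Every element of {AdSpend, EmailOpen} is needed (dropping AdSpend leaves P2 open; dropping EmailOpen leaves P1 open), so no proper subset is valid.
Among all size-2 subsets of the eligible variables, only {AdSpend, EmailOpen} blocks every backdoor path, so it is the unique smallest valid adjustment set.

{AdSpend, EmailOpen}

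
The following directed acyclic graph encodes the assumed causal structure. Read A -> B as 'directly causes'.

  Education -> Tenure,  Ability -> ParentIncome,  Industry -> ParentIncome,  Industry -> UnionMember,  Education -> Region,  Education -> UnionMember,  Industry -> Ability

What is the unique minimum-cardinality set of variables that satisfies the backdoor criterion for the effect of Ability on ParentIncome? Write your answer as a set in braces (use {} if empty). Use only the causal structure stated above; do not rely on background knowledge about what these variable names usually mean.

{Industry}

Variables eligible for adjustment (non-descendants of Ability, excluding Ability and ParentIncome): {Education, Industry, Region, Tenure, UnionMember}.
Backdoor paths from Ability to ParentIncome:
  P1: Ability <- Industry -> ParentIncome
The empty set is not sufficient: P1 (Ability <- Industry -> ParentIncome) has no collider blocking it and no conditioned non-collider, so it is open.
Try {Industry}:
  P1: blocked at fork node Industry ∈ conditioning set.
{Industry} contains no descendant of Ability and blocks every backdoor path.
No other singleton works — e.g. {Education} leaves P1 open — so {Industry} is the unique smallest valid adjustment set.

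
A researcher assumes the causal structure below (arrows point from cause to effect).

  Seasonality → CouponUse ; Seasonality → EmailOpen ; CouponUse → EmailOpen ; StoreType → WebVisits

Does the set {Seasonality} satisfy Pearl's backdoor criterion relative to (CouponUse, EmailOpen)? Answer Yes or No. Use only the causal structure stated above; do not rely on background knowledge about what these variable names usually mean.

Backdoor paths from CouponUse to EmailOpen (paths whose first edge points into CouponUse):
  P1: CouponUse <- Seasonality -> EmailOpen
Condition 1 (no descendant of CouponUse in the set): holds — descendants of CouponUse are {EmailOpen}; none are in {Seasonality}.
Condition 2 (every backdoor path blocked by {Seasonality}):
  P1: blocked at fork node Seasonality ∈ conditioning set.
{Seasonality} satisfies the backdoor criterion.

Yes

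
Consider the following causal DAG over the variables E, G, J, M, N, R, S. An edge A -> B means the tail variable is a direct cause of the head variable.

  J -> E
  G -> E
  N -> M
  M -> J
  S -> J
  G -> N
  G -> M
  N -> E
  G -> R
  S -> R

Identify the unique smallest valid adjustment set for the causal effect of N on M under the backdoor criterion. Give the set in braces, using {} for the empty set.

{G}

Variables eligible for adjustment (non-descendants of N, excluding N and M): {G, R, S}.
Backdoor paths from N to M:
  P1: N <- G -> M
  P2: N <- G -> E <- J <- M
  P3: N <- G -> R <- S -> J <- M
The empty set is not sufficient: P1 (N <- G -> M) has no collider blocking it and no conditioned non-collider, so it is open.
Try {G}:
  P1: blocked at fork node G ∈ conditioning set.
  P2: blocked at fork node G ∈ conditioning set.
  P3: blocked at fork node G ∈ conditioning set.
{G} contains no descendant of N and blocks every backdoor path.
No other singleton works — e.g. {S} leaves P1 open — so {G} is the unique smallest valid adjustment set.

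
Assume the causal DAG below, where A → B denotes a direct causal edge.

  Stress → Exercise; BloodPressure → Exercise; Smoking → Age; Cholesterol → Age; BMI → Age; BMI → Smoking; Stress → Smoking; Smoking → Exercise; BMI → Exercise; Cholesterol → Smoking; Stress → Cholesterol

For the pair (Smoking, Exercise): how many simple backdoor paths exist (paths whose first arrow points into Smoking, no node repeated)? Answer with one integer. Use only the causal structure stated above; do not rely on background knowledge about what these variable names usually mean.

6

A backdoor path from Smoking to Exercise is any simple undirected path whose first edge points into Smoking (i.e. leaves Smoking via a parent).
Parents of Smoking: {BMI, Cholesterol, Stress}.
Enumerating:
  P1: Smoking <- Stress -> Cholesterol -> Age <- BMI -> Exercise
  P2: Smoking <- Stress -> Exercise
  P3: Smoking <- Cholesterol <- Stress -> Exercise
  P4: Smoking <- Cholesterol -> Age <- BMI -> Exercise
  P5: Smoking <- BMI -> Age <- Cholesterol <- Stress -> Exercise
  P6: Smoking <- BMI -> Exercise
That exhausts the simple backdoor paths. Count: 6.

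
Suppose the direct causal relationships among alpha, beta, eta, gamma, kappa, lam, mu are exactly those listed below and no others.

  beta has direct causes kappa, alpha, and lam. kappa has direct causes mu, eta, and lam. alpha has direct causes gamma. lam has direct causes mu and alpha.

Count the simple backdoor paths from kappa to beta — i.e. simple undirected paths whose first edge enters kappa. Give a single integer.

A backdoor path from kappa to beta is any simple undirected path whose first edge points into kappa (i.e. leaves kappa via a parent).
Parents of kappa: {eta, lam, mu}.
Enumerating:
  P1: kappa <- mu -> lam <- alpha -> beta
  P2: kappa <- mu -> lam -> beta
  P3: kappa <- lam <- alpha -> beta
  P4: kappa <- lam -> beta
That exhausts the simple backdoor paths. Count: 4.

4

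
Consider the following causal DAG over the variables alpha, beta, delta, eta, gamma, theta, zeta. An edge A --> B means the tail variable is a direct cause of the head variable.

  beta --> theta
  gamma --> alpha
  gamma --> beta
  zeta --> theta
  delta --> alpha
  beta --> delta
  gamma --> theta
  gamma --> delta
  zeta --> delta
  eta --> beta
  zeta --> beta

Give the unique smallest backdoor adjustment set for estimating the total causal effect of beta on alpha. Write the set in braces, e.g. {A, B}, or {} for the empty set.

Variables eligible for adjustment (non-descendants of beta, excluding beta and alpha): {eta, gamma, zeta}.
Backdoor paths from beta to alpha:
  P1: beta <- zeta -> delta <- gamma -> alpha
  P2: beta <- zeta -> delta -> alpha
  P3: beta <- zeta -> theta <- gamma -> delta -> alpha
  P4: beta <- zeta -> theta <- gamma -> alpha
  P5: beta <- gamma -> delta -> alpha
  P6: beta <- gamma -> theta <- zeta -> delta -> alpha
  P7: beta <- gamma -> alpha
The empty set is not sufficient: P2 (beta <- zeta -> delta -> alpha) has no collider blocking it and no conditioned non-collider, so it is open.
Try {gamma, zeta}:
  P1: blocked at fork node zeta ∈ conditioning set.
  P2: blocked at fork node zeta ∈ conditioning set.
  P3: blocked at fork node zeta ∈ conditioning set.
  P4: blocked at fork node zeta ∈ conditioning set.
  P5: blocked at fork node gamma ∈ conditioning set.
  P6: blocked at fork node gamma ∈ conditioning set.
  P7: blocked at fork node gamma ∈ conditioning set.
{gamma, zeta} contains no descendant of beta and blocks every backdoor path.
Every element of {gamma, zeta} is needed (dropping gamma leaves P5 open; dropping zeta leaves P2 open), so no proper subset is valid.
Among all size-2 subsets of the eligible variables, only {gamma, zeta} blocks every backdoor path, so it is the unique smallest valid adjustment set.

{gamma, zeta}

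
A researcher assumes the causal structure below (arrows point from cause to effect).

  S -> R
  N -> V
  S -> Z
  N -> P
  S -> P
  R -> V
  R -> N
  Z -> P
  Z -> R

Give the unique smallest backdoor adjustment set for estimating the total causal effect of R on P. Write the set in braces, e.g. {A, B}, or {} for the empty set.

{S, Z}

Variables eligible for adjustment (non-descendants of R, excluding R and P): {S, Z}.
Backdoor paths from R to P:
  P1: R <- S -> Z -> P
  P2: R <- S -> P
  P3: R <- Z <- S -> P
  P4: R <- Z -> P
The empty set is not sufficient: P1 (R <- S -> Z -> P) has no collider blocking it and no conditioned non-collider, so it is open.
Try {S, Z}:
  P1: blocked at fork node S ∈ conditioning set.
  P2: blocked at fork node S ∈ conditioning set.
  P3: blocked at chain node Z ∈ conditioning set.
  P4: blocked at fork node Z ∈ conditioning set.
{S, Z} contains no descendant of R and blocks every backdoor path.
Every element of {S, Z} is needed (dropping S leaves P2 open; dropping Z leaves P4 open), so no proper subset is valid.
Among all size-2 subsets of the eligible variables, only {S, Z} blocks every backdoor path, so it is the unique smallest valid adjustment set.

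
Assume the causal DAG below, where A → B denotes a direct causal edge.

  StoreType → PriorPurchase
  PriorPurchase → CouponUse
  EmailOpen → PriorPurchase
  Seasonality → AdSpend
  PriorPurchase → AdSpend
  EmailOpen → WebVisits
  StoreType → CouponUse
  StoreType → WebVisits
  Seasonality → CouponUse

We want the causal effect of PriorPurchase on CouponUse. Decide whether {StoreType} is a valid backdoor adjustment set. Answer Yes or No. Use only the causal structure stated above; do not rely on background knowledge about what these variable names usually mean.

Yes

Backdoor paths from PriorPurchase to CouponUse (paths whose first edge points into PriorPurchase):
  P1: PriorPurchase <- EmailOpen -> WebVisits <- StoreType -> CouponUse
  P2: PriorPurchase <- StoreType -> CouponUse
Condition 1 (no descendant of PriorPurchase in the set): holds — descendants of PriorPurchase are {AdSpend, CouponUse}; none are in {StoreType}.
Condition 2 (every backdoor path blocked by {StoreType}):
  P1: blocked at collider WebVisits (neither it nor any descendant is in the conditioning set).
  P2: blocked at fork node StoreType ∈ conditioning set.
{StoreType} satisfies the backdoor criterion.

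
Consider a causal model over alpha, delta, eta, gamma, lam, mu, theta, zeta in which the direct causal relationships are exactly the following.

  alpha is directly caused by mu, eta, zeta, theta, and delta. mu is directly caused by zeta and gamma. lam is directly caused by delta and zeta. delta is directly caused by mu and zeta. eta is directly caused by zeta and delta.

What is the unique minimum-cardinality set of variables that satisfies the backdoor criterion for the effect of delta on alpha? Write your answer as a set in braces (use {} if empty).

Variables eligible for adjustment (non-descendants of delta, excluding delta and alpha): {gamma, mu, theta, zeta}.
Backdoor paths from delta to alpha:
  P1: delta <- zeta -> mu -> alpha
  P2: delta <- zeta -> eta -> alpha
  P3: delta <- zeta -> alpha
  P4: delta <- mu <- zeta -> eta -> alpha
  P5: delta <- mu <- zeta -> alpha
  P6: delta <- mu -> alpha
The empty set is not sufficient: P1 (delta <- zeta -> mu -> alpha) has no collider blocking it and no conditioned non-collider, so it is open.
Try {mu, zeta}:
  P1: blocked at fork node zeta ∈ conditioning set.
  P2: blocked at fork node zeta ∈ conditioning set.
  P3: blocked at fork node zeta ∈ conditioning set.
  P4: blocked at chain node mu ∈ conditioning set.
  P5: blocked at chain node mu ∈ conditioning set.
  P6: blocked at fork node mu ∈ conditioning set.
{mu, zeta} contains no descendant of delta and blocks every backdoor path.
Every element of {mu, zeta} is needed (dropping mu leaves P6 open; dropping zeta leaves P2 open), so no proper subset is valid.
Among all size-2 subsets of the eligible variables, only {mu, zeta} blocks every backdoor path, so it is the unique smallest valid adjustment set.

{mu, zeta}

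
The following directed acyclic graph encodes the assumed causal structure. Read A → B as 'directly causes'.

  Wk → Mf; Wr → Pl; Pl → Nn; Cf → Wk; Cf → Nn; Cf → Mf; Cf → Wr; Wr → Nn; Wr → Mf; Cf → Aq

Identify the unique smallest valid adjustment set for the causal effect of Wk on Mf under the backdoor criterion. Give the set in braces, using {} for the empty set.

Variables eligible for adjustment (non-descendants of Wk, excluding Wk and Mf): {Aq, Cf, Nn, Pl, Wr}.
Backdoor paths from Wk to Mf:
  P1: Wk <- Cf -> Wr -> Mf
  P2: Wk <- Cf -> Nn <- Wr -> Mf
  P3: Wk <- Cf -> Nn <- Pl <- Wr -> Mf
  P4: Wk <- Cf -> Mf
The empty set is not sufficient: P1 (Wk <- Cf -> Wr -> Mf) has no collider blocking it and no conditioned non-collider, so it is open.
Try {Cf}:
  P1: blocked at fork node Cf ∈ conditioning set.
  P2: blocked at fork node Cf ∈ conditioning set.
  P3: blocked at fork node Cf ∈ conditioning set.
  P4: blocked at fork node Cf ∈ conditioning set.
{Cf} contains no descendant of Wk and blocks every backdoor path.
No other singleton works — e.g. {Aq} leaves P1 open — so {Cf} is the unique smallest valid adjustment set.

{Cf}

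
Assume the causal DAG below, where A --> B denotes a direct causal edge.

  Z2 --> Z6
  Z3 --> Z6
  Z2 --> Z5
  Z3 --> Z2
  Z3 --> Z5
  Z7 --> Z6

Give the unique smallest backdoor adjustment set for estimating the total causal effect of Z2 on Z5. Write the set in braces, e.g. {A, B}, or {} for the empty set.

{Z3}

Variables eligible for adjustment (non-descendants of Z2, excluding Z2 and Z5): {Z3, Z7}.
Backdoor paths from Z2 to Z5:
  P1: Z2 <- Z3 -> Z5
The empty set is not sufficient: P1 (Z2 <- Z3 -> Z5) has no collider blocking it and no conditioned non-collider, so it is open.
Try {Z3}:
  P1: blocked at fork node Z3 ∈ conditioning set.
{Z3} contains no descendant of Z2 and blocks every backdoor path.
No other singleton works — e.g. {Z7} leaves P1 open — so {Z3} is the unique smallest valid adjustment set.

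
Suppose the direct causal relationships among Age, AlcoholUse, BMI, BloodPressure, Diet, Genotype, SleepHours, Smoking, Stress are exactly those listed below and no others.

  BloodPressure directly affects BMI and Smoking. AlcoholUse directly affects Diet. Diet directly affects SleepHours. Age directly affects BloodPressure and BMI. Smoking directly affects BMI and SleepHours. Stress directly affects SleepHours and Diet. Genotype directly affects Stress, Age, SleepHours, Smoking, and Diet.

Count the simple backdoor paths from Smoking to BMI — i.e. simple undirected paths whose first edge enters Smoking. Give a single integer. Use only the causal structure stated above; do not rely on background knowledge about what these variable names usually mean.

A backdoor path from Smoking to BMI is any simple undirected path whose first edge points into Smoking (i.e. leaves Smoking via a parent).
Parents of Smoking: {BloodPressure, Genotype}.
Enumerating:
  P1: Smoking <- Genotype -> Age -> BloodPressure -> BMI
  P2: Smoking <- Genotype -> Age -> BMI
  P3: Smoking <- BloodPressure <- Age -> BMI
  P4: Smoking <- BloodPressure -> BMI
That exhausts the simple backdoor paths. Count: 4.

4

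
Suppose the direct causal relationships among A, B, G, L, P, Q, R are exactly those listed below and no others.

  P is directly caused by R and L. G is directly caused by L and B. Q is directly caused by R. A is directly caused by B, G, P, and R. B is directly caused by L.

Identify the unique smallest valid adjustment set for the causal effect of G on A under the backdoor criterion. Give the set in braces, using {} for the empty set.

Variables eligible for adjustment (non-descendants of G, excluding G and A): {B, L, P, Q, R}.
Backdoor paths from G to A:
  P1: G <- L -> B -> A
  P2: G <- L -> P <- R -> A
  P3: G <- L -> P -> A
  P4: G <- B <- L -> P <- R -> A
  P5: G <- B <- L -> P -> A
  P6: G <- B -> A
The empty set is not sufficient: P1 (G <- L -> B -> A) has no collider blocking it and no conditioned non-collider, so it is open.
Try {B, L}:
  P1: blocked at fork node L ∈ conditioning set.
  P2: blocked at fork node L ∈ conditioning set.
  P3: blocked at fork node L ∈ conditioning set.
  P4: blocked at chain node B ∈ conditioning set.
  P5: blocked at chain node B ∈ conditioning set.
  P6: blocked at fork node B ∈ conditioning set.
{B, L} contains no descendant of G and blocks every backdoor path.
Every element of {B, L} is needed (dropping B leaves P6 open; dropping L leaves P3 open), so no proper subset is valid.
Among all size-2 subsets of the eligible variables, only {B, L} blocks every backdoor path, so it is the unique smallest valid adjustment set.

{B, L}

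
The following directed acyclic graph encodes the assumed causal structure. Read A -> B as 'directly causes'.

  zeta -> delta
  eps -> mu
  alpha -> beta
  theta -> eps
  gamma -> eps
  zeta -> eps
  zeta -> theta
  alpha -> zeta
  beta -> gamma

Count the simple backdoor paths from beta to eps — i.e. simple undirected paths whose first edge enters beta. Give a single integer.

A backdoor path from beta to eps is any simple undirected path whose first edge points into beta (i.e. leaves beta via a parent).
Parents of beta: {alpha}.
Enumerating:
  P1: beta <- alpha -> zeta -> theta -> eps
  P2: beta <- alpha -> zeta -> eps
That exhausts the simple backdoor paths. Count: 2.

2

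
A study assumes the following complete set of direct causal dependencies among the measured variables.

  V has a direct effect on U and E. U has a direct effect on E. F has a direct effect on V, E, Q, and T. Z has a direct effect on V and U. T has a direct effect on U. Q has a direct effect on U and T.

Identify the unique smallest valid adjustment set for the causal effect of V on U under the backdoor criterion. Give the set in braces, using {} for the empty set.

Variables eligible for adjustment (non-descendants of V, excluding V and U): {F, Q, T, Z}.
Backdoor paths from V to U:
  P1: V <- Z -> U
  P2: V <- F -> Q -> T -> U
  P3: V <- F -> Q -> U
  P4: V <- F -> T <- Q -> U
  P5: V <- F -> T -> U
  P6: V <- F -> E <- U
The empty set is not sufficient: P1 (V <- Z -> U) has no collider blocking it and no conditioned non-collider, so it is open.
Try {F, Z}:
  P1: blocked at fork node Z ∈ conditioning set.
  P2: blocked at fork node F ∈ conditioning set.
  P3: blocked at fork node F ∈ conditioning set.
  P4: blocked at fork node F ∈ conditioning set.
  P5: blocked at fork node F ∈ conditioning set.
  P6: blocked at fork node F ∈ conditioning set.
{F, Z} contains no descendant of V and blocks every backdoor path.
Every element of {F, Z} is needed (dropping F leaves P2 open; dropping Z leaves P1 open), so no proper subset is valid.
Among all size-2 subsets of the eligible variables, only {F, Z} blocks every backdoor path, so it is the unique smallest valid adjustment set.

{F, Z}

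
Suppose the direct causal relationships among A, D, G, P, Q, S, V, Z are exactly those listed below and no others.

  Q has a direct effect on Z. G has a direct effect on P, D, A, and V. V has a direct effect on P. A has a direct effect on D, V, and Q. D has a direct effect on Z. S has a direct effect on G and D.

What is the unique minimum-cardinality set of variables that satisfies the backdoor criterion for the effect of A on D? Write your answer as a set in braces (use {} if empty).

{G}

Variables eligible for adjustment (non-descendants of A, excluding A and D): {G, S}.
Backdoor paths from A to D:
  P1: A <- G <- S -> D
  P2: A <- G -> D
The empty set is not sufficient: P1 (A <- G <- S -> D) has no collider blocking it and no conditioned non-collider, so it is open.
Try {G}:
  P1: blocked at chain node G ∈ conditioning set.
  P2: blocked at fork node G ∈ conditioning set.
{G} contains no descendant of A and blocks every backdoor path.
No other singleton works — e.g. {S} leaves P2 open — so {G} is the unique smallest valid adjustment set.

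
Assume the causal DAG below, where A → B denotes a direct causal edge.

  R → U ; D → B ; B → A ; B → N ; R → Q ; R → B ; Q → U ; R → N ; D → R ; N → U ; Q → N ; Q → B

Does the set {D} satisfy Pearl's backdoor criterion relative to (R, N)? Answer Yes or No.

Yes

Backdoor paths from R to N (paths whose first edge points into R):
  P1: R <- D -> B <- Q -> N
  P2: R <- D -> B <- Q -> U <- N
  P3: R <- D -> B -> N
Condition 1 (no descendant of R in the set): holds — descendants of R are {A, B, N, Q, U}; none are in {D}.
Condition 2 (every backdoor path blocked by {D}):
  P1: blocked at fork node D ∈ conditioning set.
  P2: blocked at fork node D ∈ conditioning set.
  P3: blocked at fork node D ∈ conditioning set.
{D} satisfies the backdoor criterion.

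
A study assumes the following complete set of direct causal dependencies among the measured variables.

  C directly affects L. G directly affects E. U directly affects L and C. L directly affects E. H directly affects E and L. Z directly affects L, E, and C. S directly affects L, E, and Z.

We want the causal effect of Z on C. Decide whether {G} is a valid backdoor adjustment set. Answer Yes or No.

Backdoor paths from Z to C (paths whose first edge points into Z):
  P1: Z <- S -> L <- U -> C
  P2: Z <- S -> L <- C
  P3: Z <- S -> E <- H -> L <- U -> C
  P4: Z <- S -> E <- H -> L <- C
  P5: Z <- S -> E <- L <- U -> C
  P6: Z <- S -> E <- L <- C
Condition 1 (no descendant of Z in the set): holds — descendants of Z are {C, E, L}; none are in {G}.
Condition 2 (every backdoor path blocked by {G}):
  P1: blocked at collider L (neither it nor any descendant is in the conditioning set).
  P2: blocked at collider L (neither it nor any descendant is in the conditioning set).
  P3: blocked at collider E (neither it nor any descendant is in the conditioning set).
  P4: blocked at collider E (neither it nor any descendant is in the conditioning set).
  P5: blocked at collider E (neither it nor any descendant is in the conditioning set).
  P6: blocked at collider E (neither it nor any descendant is in the conditioning set).
{G} satisfies the backdoor criterion.

Yes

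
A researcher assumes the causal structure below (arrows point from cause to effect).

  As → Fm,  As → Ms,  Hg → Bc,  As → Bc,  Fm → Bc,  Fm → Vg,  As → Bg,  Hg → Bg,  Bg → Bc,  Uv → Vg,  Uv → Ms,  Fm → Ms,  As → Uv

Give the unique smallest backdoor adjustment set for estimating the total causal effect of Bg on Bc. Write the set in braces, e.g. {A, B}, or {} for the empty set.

Variables eligible for adjustment (non-descendants of Bg, excluding Bg and Bc): {As, Fm, Hg, Ms, Uv, Vg}.
Backdoor paths from Bg to Bc:
  P1: Bg <- As -> Fm -> Bc
  P2: Bg <- As -> Uv -> Ms <- Fm -> Bc
  P3: Bg <- As -> Uv -> Vg <- Fm -> Bc
  P4: Bg <- As -> Bc
  P5: Bg <- As -> Ms <- Fm -> Bc
  P6: Bg <- As -> Ms <- Uv -> Vg <- Fm -> Bc
  P7: Bg <- Hg -> Bc
The empty set is not sufficient: P1 (Bg <- As -> Fm -> Bc) has no collider blocking it and no conditioned non-collider, so it is open.
Try {As, Hg}:
  P1: blocked at fork node As ∈ conditioning set.
  P2: blocked at fork node As ∈ conditioning set.
  P3: blocked at fork node As ∈ conditioning set.
  P4: blocked at fork node As ∈ conditioning set.
  P5: blocked at fork node As ∈ conditioning set.
  P6: blocked at fork node As ∈ conditioning set.
  P7: blocked at fork node Hg ∈ conditioning set.
{As, Hg} contains no descendant of Bg and blocks every backdoor path.
Every element of {As, Hg} is needed (dropping As leaves P1 open; dropping Hg leaves P7 open), so no proper subset is valid.
Among all size-2 subsets of the eligible variables, only {As, Hg} blocks every backdoor path, so it is the unique smallest valid adjustment set.

{As, Hg}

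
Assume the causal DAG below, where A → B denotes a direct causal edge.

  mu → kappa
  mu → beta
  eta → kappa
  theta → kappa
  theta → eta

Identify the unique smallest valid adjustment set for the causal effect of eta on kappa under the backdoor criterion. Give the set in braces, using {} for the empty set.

{theta}

Variables eligible for adjustment (non-descendants of eta, excluding eta and kappa): {beta, mu, theta}.
Backdoor paths from eta to kappa:
  P1: eta <- theta -> kappa
The empty set is not sufficient: P1 (eta <- theta -> kappa) has no collider blocking it and no conditioned non-collider, so it is open.
Try {theta}:
  P1: blocked at fork node theta ∈ conditioning set.
{theta} contains no descendant of eta and blocks every backdoor path.
No other singleton works — e.g. {mu} leaves P1 open — so {theta} is the unique smallest valid adjustment set.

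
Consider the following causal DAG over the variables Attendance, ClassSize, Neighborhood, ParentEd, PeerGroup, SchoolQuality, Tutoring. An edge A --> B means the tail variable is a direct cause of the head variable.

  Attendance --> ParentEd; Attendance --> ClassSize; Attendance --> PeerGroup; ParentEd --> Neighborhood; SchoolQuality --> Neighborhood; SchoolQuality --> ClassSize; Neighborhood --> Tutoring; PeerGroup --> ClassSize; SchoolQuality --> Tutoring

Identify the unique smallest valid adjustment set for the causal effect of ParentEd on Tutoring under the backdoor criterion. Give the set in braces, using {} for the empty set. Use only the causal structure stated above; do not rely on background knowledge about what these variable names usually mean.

{}

Variables eligible for adjustment (non-descendants of ParentEd, excluding ParentEd and Tutoring): {Attendance, ClassSize, PeerGroup, SchoolQuality}.
Backdoor paths from ParentEd to Tutoring:
  P1: ParentEd <- Attendance -> PeerGroup -> ClassSize <- SchoolQuality -> Neighborhood -> Tutoring
  P2: ParentEd <- Attendance -> PeerGroup -> ClassSize <- SchoolQuality -> Tutoring
  P3: ParentEd <- Attendance -> ClassSize <- SchoolQuality -> Neighborhood -> Tutoring
  P4: ParentEd <- Attendance -> ClassSize <- SchoolQuality -> Tutoring
Each backdoor path contains an unconditioned collider, so every path is already blocked with the empty conditioning set:
  P1: blocked at collider ClassSize (neither it nor any descendant is in the conditioning set).
  P2: blocked at collider ClassSize (neither it nor any descendant is in the conditioning set).
  P3: blocked at collider ClassSize (neither it nor any descendant is in the conditioning set).
  P4: blocked at collider ClassSize (neither it nor any descendant is in the conditioning set).
The empty set is therefore the unique smallest valid set.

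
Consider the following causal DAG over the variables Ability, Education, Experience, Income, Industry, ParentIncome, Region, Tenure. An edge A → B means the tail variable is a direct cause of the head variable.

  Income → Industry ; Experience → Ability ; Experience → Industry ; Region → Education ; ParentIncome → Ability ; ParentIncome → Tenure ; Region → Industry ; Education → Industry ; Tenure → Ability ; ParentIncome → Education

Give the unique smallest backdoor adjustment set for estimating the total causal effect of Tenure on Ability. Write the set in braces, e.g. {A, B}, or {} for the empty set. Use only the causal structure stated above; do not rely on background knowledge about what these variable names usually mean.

Variables eligible for adjustment (non-descendants of Tenure, excluding Tenure and Ability): {Education, Experience, Income, Industry, ParentIncome, Region}.
Backdoor paths from Tenure to Ability:
  P1: Tenure <- ParentIncome -> Education <- Region -> Industry <- Experience -> Ability
  P2: Tenure <- ParentIncome -> Education -> Industry <- Experience -> Ability
  P3: Tenure <- ParentIncome -> Ability
The empty set is not sufficient: P3 (Tenure <- ParentIncome -> Ability) has no collider blocking it and no conditioned non-collider, so it is open.
Try {ParentIncome}:
  P1: blocked at fork node ParentIncome ∈ conditioning set.
  P2: blocked at fork node ParentIncome ∈ conditioning set.
  P3: blocked at fork node ParentIncome ∈ conditioning set.
{ParentIncome} contains no descendant of Tenure and blocks every backdoor path.
No other singleton works — e.g. {Experience} leaves P3 open — so {ParentIncome} is the unique smallest valid adjustment set.

{ParentIncome}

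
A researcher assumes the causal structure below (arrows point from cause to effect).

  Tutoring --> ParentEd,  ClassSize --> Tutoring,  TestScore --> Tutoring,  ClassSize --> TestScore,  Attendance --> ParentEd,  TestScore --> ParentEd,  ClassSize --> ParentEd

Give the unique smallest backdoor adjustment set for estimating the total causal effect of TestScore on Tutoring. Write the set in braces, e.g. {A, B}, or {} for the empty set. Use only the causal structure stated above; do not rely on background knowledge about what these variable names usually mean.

{ClassSize}

Variables eligible for adjustment (non-descendants of TestScore, excluding TestScore and Tutoring): {Attendance, ClassSize}.
Backdoor paths from TestScore to Tutoring:
  P1: TestScore <- ClassSize -> Tutoring
  P2: TestScore <- ClassSize -> ParentEd <- Tutoring
The empty set is not sufficient: P1 (TestScore <- ClassSize -> Tutoring) has no collider blocking it and no conditioned non-collider, so it is open.
Try {ClassSize}:
  P1: blocked at fork node ClassSize ∈ conditioning set.
  P2: blocked at fork node ClassSize ∈ conditioning set.
{ClassSize} contains no descendant of TestScore and blocks every backdoor path.
No other singleton works — e.g. {Attendance} leaves P1 open — so {ClassSize} is the unique smallest valid adjustment set.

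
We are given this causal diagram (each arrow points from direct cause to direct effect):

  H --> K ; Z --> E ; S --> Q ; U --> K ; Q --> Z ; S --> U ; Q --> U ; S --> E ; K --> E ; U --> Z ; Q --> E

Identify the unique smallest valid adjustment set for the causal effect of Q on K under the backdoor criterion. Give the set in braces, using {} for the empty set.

{S}

Variables eligible for adjustment (non-descendants of Q, excluding Q and K): {H, S}.
Backdoor paths from Q to K:
  P1: Q <- S -> U -> Z -> E <- K
  P2: Q <- S -> U -> K
  P3: Q <- S -> E <- Z <- U -> K
  P4: Q <- S -> E <- K
The empty set is not sufficient: P2 (Q <- S -> U -> K) has no collider blocking it and no conditioned non-collider, so it is open.
Try {S}:
  P1: blocked at fork node S ∈ conditioning set.
  P2: blocked at fork node S ∈ conditioning set.
  P3: blocked at fork node S ∈ conditioning set.
  P4: blocked at fork node S ∈ conditioning set.
{S} contains no descendant of Q and blocks every backdoor path.
No other singleton works — e.g. {H} leaves P2 open — so {S} is the unique smallest valid adjustment set.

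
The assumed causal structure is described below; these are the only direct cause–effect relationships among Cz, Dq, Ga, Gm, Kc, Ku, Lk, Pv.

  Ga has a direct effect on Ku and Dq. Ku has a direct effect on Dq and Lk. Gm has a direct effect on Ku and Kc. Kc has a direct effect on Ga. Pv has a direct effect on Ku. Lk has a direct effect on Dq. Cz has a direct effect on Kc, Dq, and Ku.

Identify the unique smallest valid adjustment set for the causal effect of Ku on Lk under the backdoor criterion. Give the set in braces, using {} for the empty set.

{}

Variables eligible for adjustment (non-descendants of Ku, excluding Ku and Lk): {Cz, Ga, Gm, Kc, Pv}.
Backdoor paths from Ku to Lk:
  P1: Ku <- Cz -> Kc -> Ga -> Dq <- Lk
  P2: Ku <- Cz -> Dq <- Lk
  P3: Ku <- Gm -> Kc <- Cz -> Dq <- Lk
  P4: Ku <- Gm -> Kc -> Ga -> Dq <- Lk
  P5: Ku <- Ga <- Kc <- Cz -> Dq <- Lk
  P6: Ku <- Ga -> Dq <- Lk
Each backdoor path contains an unconditioned collider, so every path is already blocked with the empty conditioning set:
  P1: blocked at collider Dq (neither it nor any descendant is in the conditioning set).
  P2: blocked at collider Dq (neither it nor any descendant is in the conditioning set).
  P3: blocked at collider Kc (neither it nor any descendant is in the conditioning set).
  P4: blocked at collider Dq (neither it nor any descendant is in the conditioning set).
  P5: blocked at collider Dq (neither it nor any descendant is in the conditioning set).
  P6: blocked at collider Dq (neither it nor any descendant is in the conditioning set).
The empty set is therefore the unique smallest valid set.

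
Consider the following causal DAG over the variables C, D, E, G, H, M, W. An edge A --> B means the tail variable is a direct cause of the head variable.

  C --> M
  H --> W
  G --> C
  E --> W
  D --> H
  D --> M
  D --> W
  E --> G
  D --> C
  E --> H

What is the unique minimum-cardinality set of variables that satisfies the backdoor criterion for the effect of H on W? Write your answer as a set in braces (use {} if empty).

Variables eligible for adjustment (non-descendants of H, excluding H and W): {C, D, E, G, M}.
Backdoor paths from H to W:
  P1: H <- E -> G -> C <- D -> W
  P2: H <- E -> G -> C -> M <- D -> W
  P3: H <- E -> W
  P4: H <- D -> C <- G <- E -> W
  P5: H <- D -> W
  P6: H <- D -> M <- C <- G <- E -> W
The empty set is not sufficient: P3 (H <- E -> W) has no collider blocking it and no conditioned non-collider, so it is open.
Try {D, E}:
  P1: blocked at fork node E ∈ conditioning set.
  P2: blocked at fork node E ∈ conditioning set.
  P3: blocked at fork node E ∈ conditioning set.
  P4: blocked at fork node D ∈ conditioning set.
  P5: blocked at fork node D ∈ conditioning set.
  P6: blocked at fork node D ∈ conditioning set.
{D, E} contains no descendant of H and blocks every backdoor path.
Every element of {D, E} is needed (dropping D leaves P5 open; dropping E leaves P3 open), so no proper subset is valid.
Among all size-2 subsets of the eligible variables, only {D, E} blocks every backdoor path, so it is the unique smallest valid adjustment set.

{D, E}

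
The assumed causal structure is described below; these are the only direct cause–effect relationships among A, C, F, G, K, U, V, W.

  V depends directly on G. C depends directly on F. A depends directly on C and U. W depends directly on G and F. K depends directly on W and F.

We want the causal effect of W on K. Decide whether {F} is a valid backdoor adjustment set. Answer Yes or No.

Yes

Backdoor paths from W to K (paths whose first edge points into W):
  P1: W <- F -> K
Condition 1 (no descendant of W in the set): holds — descendants of W are {K}; none are in {F}.
Condition 2 (every backdoor path blocked by {F}):
  P1: blocked at fork node F ∈ conditioning set.
{F} satisfies the backdoor criterion.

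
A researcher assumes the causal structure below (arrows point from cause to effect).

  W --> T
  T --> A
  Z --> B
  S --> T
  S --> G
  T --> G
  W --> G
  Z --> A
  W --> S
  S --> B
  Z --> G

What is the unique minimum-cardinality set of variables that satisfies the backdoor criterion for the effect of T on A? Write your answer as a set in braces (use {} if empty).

Variables eligible for adjustment (non-descendants of T, excluding T and A): {B, S, W, Z}.
Backdoor paths from T to A:
  P1: T <- W -> S -> B <- Z -> A
  P2: T <- W -> S -> G <- Z -> A
  P3: T <- W -> G <- S -> B <- Z -> A
  P4: T <- W -> G <- Z -> A
  P5: T <- S <- W -> G <- Z -> A
  P6: T <- S -> B <- Z -> A
  P7: T <- S -> G <- Z -> A
Each backdoor path contains an unconditioned collider, so every path is already blocked with the empty conditioning set:
  P1: blocked at collider B (neither it nor any descendant is in the conditioning set).
  P2: blocked at collider G (neither it nor any descendant is in the conditioning set).
  P3: blocked at collider G (neither it nor any descendant is in the conditioning set).
  P4: blocked at collider G (neither it nor any descendant is in the conditioning set).
  P5: blocked at collider G (neither it nor any descendant is in the conditioning set).
  P6: blocked at collider B (neither it nor any descendant is in the conditioning set).
  P7: blocked at collider G (neither it nor any descendant is in the conditioning set).
The empty set is therefore the unique smallest valid set.

{}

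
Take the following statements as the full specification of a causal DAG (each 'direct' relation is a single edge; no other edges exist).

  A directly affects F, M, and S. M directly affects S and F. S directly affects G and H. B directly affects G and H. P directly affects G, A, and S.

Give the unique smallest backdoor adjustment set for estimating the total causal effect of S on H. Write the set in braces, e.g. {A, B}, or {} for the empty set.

{}

Variables eligible for adjustment (non-descendants of S, excluding S and H): {A, B, F, M, P}.
Backdoor paths from S to H:
  P1: S <- P -> G <- B -> H
  P2: S <- A <- P -> G <- B -> H
  P3: S <- M <- A <- P -> G <- B -> H
  P4: S <- M -> F <- A <- P -> G <- B -> H
Each backdoor path contains an unconditioned collider, so every path is already blocked with the empty conditioning set:
  P1: blocked at collider G (neither it nor any descendant is in the conditioning set).
  P2: blocked at collider G (neither it nor any descendant is in the conditioning set).
  P3: blocked at collider G (neither it nor any descendant is in the conditioning set).
  P4: blocked at collider F (neither it nor any descendant is in the conditioning set).
The empty set is therefore the unique smallest valid set.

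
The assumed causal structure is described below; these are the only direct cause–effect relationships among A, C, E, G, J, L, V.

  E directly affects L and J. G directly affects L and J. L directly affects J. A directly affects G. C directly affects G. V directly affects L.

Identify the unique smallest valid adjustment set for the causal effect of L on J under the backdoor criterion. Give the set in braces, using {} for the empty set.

Variables eligible for adjustment (non-descendants of L, excluding L and J): {A, C, E, G, V}.
Backdoor paths from L to J:
  P1: L <- E -> J
  P2: L <- G -> J
The empty set is not sufficient: P1 (L <- E -> J) has no collider blocking it and no conditioned non-collider, so it is open.
Try {E, G}:
  P1: blocked at fork node E ∈ conditioning set.
  P2: blocked at fork node G ∈ conditioning set.
{E, G} contains no descendant of L and blocks every backdoor path.
Every element of {E, G} is needed (dropping E leaves P1 open; dropping G leaves P2 open), so no proper subset is valid.
Among all size-2 subsets of the eligible variables, only {E, G} blocks every backdoor path, so it is the unique smallest valid adjustment set.

{E, G}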